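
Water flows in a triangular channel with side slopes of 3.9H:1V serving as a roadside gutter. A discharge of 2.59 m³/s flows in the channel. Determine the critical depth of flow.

y_c = 0.618 m

At critical depth, Q² T / (g A³) = 1, i.e. A³/T = Q²/g = 2.59²/9.81 = 0.6838.
At y = 0.688 m: A³/T = 1.172 — over.
At y = 0.618 m: A³/T = 0.6856 — matches.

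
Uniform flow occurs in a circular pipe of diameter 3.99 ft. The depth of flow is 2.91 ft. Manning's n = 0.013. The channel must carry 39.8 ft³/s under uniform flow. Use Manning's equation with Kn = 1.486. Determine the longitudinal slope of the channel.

S = 0.001

For a circular section of diameter D = 3.99 ft at depth y = 2.91 ft, the central angle is θ = 2 arccos(1 − 2y/D) = 4.095 rad. Then A = (D²/8)(θ − sin θ) = 9.77 ft² and P = Dθ/2 = 8.169 ft.
Hydraulic radius R = A/P = 9.77/8.169 = 1.196 ft.
From Manning's equation, S = [nQ / (1.486 A R^(2/3))]² = [0.013 × 39.8 / (1.486 × 9.77 × 1.196^(2/3))]² = 0.001.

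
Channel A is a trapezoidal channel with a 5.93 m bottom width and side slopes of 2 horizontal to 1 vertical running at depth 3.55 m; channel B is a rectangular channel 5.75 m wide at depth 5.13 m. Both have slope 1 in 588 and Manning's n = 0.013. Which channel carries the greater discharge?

channel A

Channel A: With bottom width b = 5.93 m and side slope z = 2: A = (b + zy)y = (5.93 + 2×3.55)×3.55 = 46.26 m²; P = b + 2y√(1+z²) = 5.93 + 2×3.55×2.236 = 21.81 m. Hydraulic radius R = A/P = 46.26/21.81 = 2.121 m. Q_A = (1/0.013)·46.26·2.121^(2/3)·√0.001701 = 242.3 m³/s.
Channel B: Flow area A = b·y = 5.75 × 5.13 = 29.5 m². Wetted perimeter P = b + 2y = 5.75 + 2×5.13 = 16.01 m. Hydraulic radius R = A/P = 29.5/16.01 = 1.842 m. Q_B = (1/0.013)·29.5·1.842^(2/3)·√0.001701 = 140.6 m³/s.
Q_A = 242.3 m³/s vs Q_B = 140.6 m³/s, so channel A carries more.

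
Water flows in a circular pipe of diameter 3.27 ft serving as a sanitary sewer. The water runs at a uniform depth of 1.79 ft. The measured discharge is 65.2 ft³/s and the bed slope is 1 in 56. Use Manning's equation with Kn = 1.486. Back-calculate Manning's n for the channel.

n = 0.013

For a circular section of diameter D = 3.27 ft at depth y = 1.79 ft, the central angle is θ = 2 arccos(1 − 2y/D) = 3.331 rad. Then A = (D²/8)(θ − sin θ) = 4.705 ft² and P = Dθ/2 = 5.447 ft.
Hydraulic radius R = A/P = 4.705/5.447 = 0.8638 ft.
Rearranging Manning's equation: n = (1.486/Q) A R^(2/3) S^(1/2) = (1.486/65.2) × 4.705 × 0.8638^(2/3) × √0.01786 = 0.013.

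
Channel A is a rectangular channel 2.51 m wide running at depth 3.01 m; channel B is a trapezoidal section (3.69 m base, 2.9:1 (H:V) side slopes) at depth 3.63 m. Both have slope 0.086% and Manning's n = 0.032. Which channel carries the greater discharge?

Channel A: Flow area A = b·y = 2.51 × 3.01 = 7.555 m². Wetted perimeter P = b + 2y = 2.51 + 2×3.01 = 8.53 m. Hydraulic radius R = A/P = 7.555/8.53 = 0.8857 m. Q_A = (1/0.032)·7.555·0.8857^(2/3)·√0.00086 = 6.386 m³/s.
Channel B: With bottom width b = 3.69 m and side slope z = 2.9: A = (b + zy)y = (3.69 + 2.9×3.63)×3.63 = 51.61 m²; P = b + 2y√(1+z²) = 3.69 + 2×3.63×3.068 = 25.96 m. Hydraulic radius R = A/P = 51.61/25.96 = 1.988 m. Q_B = (1/0.032)·51.61·1.988^(2/3)·√0.00086 = 74.77 m³/s.
Q_A = 6.386 m³/s vs Q_B = 74.77 m³/s, so channel B carries more.

channel B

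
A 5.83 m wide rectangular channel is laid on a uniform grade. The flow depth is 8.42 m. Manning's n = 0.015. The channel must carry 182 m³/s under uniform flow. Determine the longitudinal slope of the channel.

S = 0.0011

Flow area A = b·y = 5.83 × 8.42 = 49.09 m². Wetted perimeter P = b + 2y = 5.83 + 2×8.42 = 22.67 m.
Hydraulic radius R = A/P = 49.09/22.67 = 2.165 m.
From Manning's equation, S = [nQ / (1 A R^(2/3))]² = [0.015 × 182 / (1 × 49.09 × 2.165^(2/3))]² = 0.0011.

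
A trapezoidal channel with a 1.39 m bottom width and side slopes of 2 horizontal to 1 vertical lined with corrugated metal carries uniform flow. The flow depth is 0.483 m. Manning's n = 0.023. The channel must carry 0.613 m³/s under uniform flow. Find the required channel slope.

S = 0.0007

With bottom width b = 1.39 m and side slope z = 2: A = (b + zy)y = (1.39 + 2×0.483)×0.483 = 1.138 m²; P = b + 2y√(1+z²) = 1.39 + 2×0.483×2.236 = 3.55 m.
Hydraulic radius R = A/P = 1.138/3.55 = 0.3205 m.
From Manning's equation, S = [nQ / (1 A R^(2/3))]² = [0.023 × 0.613 / (1 × 1.138 × 0.3205^(2/3))]² = 0.0007.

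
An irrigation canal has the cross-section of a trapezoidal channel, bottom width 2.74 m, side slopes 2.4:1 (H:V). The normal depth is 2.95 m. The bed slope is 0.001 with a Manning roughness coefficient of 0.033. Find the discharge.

Q = 38 m³/s

With bottom width b = 2.74 m and side slope z = 2.4: A = (b + zy)y = (2.74 + 2.4×2.95)×2.95 = 28.97 m²; P = b + 2y√(1+z²) = 2.74 + 2×2.95×2.6 = 18.08 m.
Hydraulic radius R = A/P = 28.97/18.08 = 1.602 m.
Manning's equation: Q = (1/n) A R^(2/3) S^(1/2) = (1/0.033) × 28.97 × 1.602^(2/3) × 0.001^(1/2) = 38 m³/s.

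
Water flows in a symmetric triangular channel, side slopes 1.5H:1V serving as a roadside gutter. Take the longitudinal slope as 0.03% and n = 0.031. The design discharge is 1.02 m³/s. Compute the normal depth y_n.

y_n = 1.34 m

Manning's equation rearranged: A R^(2/3) = nQ / (1·√S) = 0.031 × 1.02 / (√0.0003) = 1.826.
Trying y = 1.05 m: A R^(2/3) = 0.9521 — low.
Trying y = 1.5 m: A R^(2/3) = 2.465 — high.
Trying y = 1.34 m: A R^(2/3) = 1.824 — matches.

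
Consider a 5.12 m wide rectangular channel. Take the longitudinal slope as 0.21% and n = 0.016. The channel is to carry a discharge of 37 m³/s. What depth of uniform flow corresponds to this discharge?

y_n = 2.24 m

Manning's equation rearranged: A R^(2/3) = nQ / (1·√S) = 0.016 × 37 / (√0.0021) = 12.92.
Trying y = 1.89 m: A R^(2/3) = 10.23 — too small.
Trying y = 2.71 m: A R^(2/3) = 16.67 — too large.
Trying y = 2.24 m: A R^(2/3) = 12.91 — close enough.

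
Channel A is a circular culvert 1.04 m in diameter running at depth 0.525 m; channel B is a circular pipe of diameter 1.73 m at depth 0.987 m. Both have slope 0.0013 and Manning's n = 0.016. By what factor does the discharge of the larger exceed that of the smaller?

4.75

Channel A: For a circular section of diameter D = 1.04 m at depth y = 0.525 m, the central angle is θ = 2 arccos(1 − 2y/D) = 3.161 rad. Then A = (D²/8)(θ − sin θ) = 0.4299 m² and P = Dθ/2 = 1.644 m. Hydraulic radius R = A/P = 0.4299/1.644 = 0.2616 m. Q_A = (1/0.016)·0.4299·0.2616^(2/3)·√0.0013 = 0.3963 m³/s.
Channel B: For a circular section of diameter D = 1.73 m at depth y = 0.987 m, the central angle is θ = 2 arccos(1 − 2y/D) = 3.425 rad. Then A = (D²/8)(θ − sin θ) = 1.386 m² and P = Dθ/2 = 2.962 m. Hydraulic radius R = A/P = 1.386/2.962 = 0.4678 m. Q_B = (1/0.016)·1.386·0.4678^(2/3)·√0.0013 = 1.882 m³/s.
The larger discharge is 1.882 m³/s and the smaller is 0.3963 m³/s; the ratio is 4.75.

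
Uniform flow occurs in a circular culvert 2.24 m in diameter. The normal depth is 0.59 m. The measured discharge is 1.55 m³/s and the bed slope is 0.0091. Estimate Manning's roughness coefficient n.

n = 0.025

For a circular section of diameter D = 2.24 m at depth y = 0.59 m, the central angle is θ = 2 arccos(1 − 2y/D) = 2.156 rad. Then A = (D²/8)(θ − sin θ) = 0.8291 m² and P = Dθ/2 = 2.414 m.
Hydraulic radius R = A/P = 0.8291/2.414 = 0.3434 m.
Rearranging Manning's equation: n = (1/Q) A R^(2/3) S^(1/2) = (1/1.55) × 0.8291 × 0.3434^(2/3) × √0.0091 = 0.025.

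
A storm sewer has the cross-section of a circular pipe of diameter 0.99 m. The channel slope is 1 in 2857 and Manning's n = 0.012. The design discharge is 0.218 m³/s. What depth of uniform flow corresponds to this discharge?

Manning's equation rearranged: A R^(2/3) = nQ / (1·√S) = 0.012 × 0.218 / (√0.00035) = 0.1398.
At y = 0.39 m: A R^(2/3) = 0.09944 — short.
At y = 0.542 m: A R^(2/3) = 0.1764 — over.
At y = 0.472 m: A R^(2/3) = 0.1398 — ≈ 0.1398.

y_n = 0.472 m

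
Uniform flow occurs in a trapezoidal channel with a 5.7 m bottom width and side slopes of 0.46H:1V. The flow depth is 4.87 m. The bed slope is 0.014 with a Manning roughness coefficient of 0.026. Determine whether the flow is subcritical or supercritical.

supercritical

With bottom width b = 5.7 m and side slope z = 0.46: A = (b + zy)y = (5.7 + 0.46×4.87)×4.87 = 38.67 m²; P = b + 2y√(1+z²) = 5.7 + 2×4.87×1.101 = 16.42 m.
Hydraulic radius R = A/P = 38.67/16.42 = 2.355 m.
V = (1/n) R^(2/3) √S = (1/0.026) × 2.355^(2/3) × √0.014 = 8.055 m/s. Hydraulic depth D_h = A/T = 38.67/10.18 = 3.798 m.
Froude number Fr = V/√(g·D_h) = 8.055/√(9.81×3.798) = 1.32, which is greater than 1, so the flow is supercritical.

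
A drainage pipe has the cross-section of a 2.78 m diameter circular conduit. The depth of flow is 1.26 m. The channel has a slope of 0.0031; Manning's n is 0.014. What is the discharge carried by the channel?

Q = 7.99 m³/s

For a circular section of diameter D = 2.78 m at depth y = 1.26 m, the central angle is θ = 2 arccos(1 − 2y/D) = 2.954 rad. Then A = (D²/8)(θ − sin θ) = 2.674 m² and P = Dθ/2 = 4.106 m.
Hydraulic radius R = A/P = 2.674/4.106 = 0.6512 m.
Manning's equation: Q = (1/n) A R^(2/3) S^(1/2) = (1/0.014) × 2.674 × 0.6512^(2/3) × 0.0031^(1/2) = 7.99 m³/s.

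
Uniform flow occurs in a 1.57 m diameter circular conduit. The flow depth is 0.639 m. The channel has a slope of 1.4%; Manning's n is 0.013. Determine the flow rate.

For a circular section of diameter D = 1.57 m at depth y = 0.639 m, the central angle is θ = 2 arccos(1 − 2y/D) = 2.767 rad. Then A = (D²/8)(θ − sin θ) = 0.7401 m² and P = Dθ/2 = 2.172 m.
Hydraulic radius R = A/P = 0.7401/2.172 = 0.3407 m.
Manning's equation: Q = (1/n) A R^(2/3) S^(1/2) = (1/0.013) × 0.7401 × 0.3407^(2/3) × 0.014^(1/2) = 3.29 m³/s.

Q = 3.29 m³/s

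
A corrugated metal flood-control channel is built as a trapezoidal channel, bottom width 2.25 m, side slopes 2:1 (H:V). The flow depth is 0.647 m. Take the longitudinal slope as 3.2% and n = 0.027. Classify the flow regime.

With bottom width b = 2.25 m and side slope z = 2: A = (b + zy)y = (2.25 + 2×0.647)×0.647 = 2.293 m²; P = b + 2y√(1+z²) = 2.25 + 2×0.647×2.236 = 5.143 m.
Hydraulic radius R = A/P = 2.293/5.143 = 0.4458 m.
V = (1/n) R^(2/3) √S = (1/0.027) × 0.4458^(2/3) × √0.032 = 3.866 m/s. Hydraulic depth D_h = A/T = 2.293/4.838 = 0.4739 m.
Froude number Fr = V/√(g·D_h) = 3.866/√(9.81×0.4739) = 1.79, which is greater than 1, so the flow is supercritical.

supercritical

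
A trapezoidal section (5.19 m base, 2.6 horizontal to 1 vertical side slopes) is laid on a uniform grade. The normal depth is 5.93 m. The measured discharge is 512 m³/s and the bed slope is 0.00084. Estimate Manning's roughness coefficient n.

n = 0.015

With bottom width b = 5.19 m and side slope z = 2.6: A = (b + zy)y = (5.19 + 2.6×5.93)×5.93 = 122.2 m²; P = b + 2y√(1+z²) = 5.19 + 2×5.93×2.786 = 38.23 m.
Hydraulic radius R = A/P = 122.2/38.23 = 3.197 m.
Rearranging Manning's equation: n = (1/Q) A R^(2/3) S^(1/2) = (1/512) × 122.2 × 3.197^(2/3) × √0.00084 = 0.015.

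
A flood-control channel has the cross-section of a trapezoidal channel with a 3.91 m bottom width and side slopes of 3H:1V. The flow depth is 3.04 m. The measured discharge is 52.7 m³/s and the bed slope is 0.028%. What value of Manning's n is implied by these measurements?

With bottom width b = 3.91 m and side slope z = 3: A = (b + zy)y = (3.91 + 3×3.04)×3.04 = 39.61 m²; P = b + 2y√(1+z²) = 3.91 + 2×3.04×3.162 = 23.14 m.
Hydraulic radius R = A/P = 39.61/23.14 = 1.712 m.
Rearranging Manning's equation: n = (1/Q) A R^(2/3) S^(1/2) = (1/52.7) × 39.61 × 1.712^(2/3) × √0.00028 = 0.018.

n = 0.018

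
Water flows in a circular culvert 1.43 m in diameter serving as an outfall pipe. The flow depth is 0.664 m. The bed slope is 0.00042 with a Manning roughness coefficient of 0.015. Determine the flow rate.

Q = 0.486 m³/s

For a circular section of diameter D = 1.43 m at depth y = 0.664 m, the central angle is θ = 2 arccos(1 − 2y/D) = 2.999 rad. Then A = (D²/8)(θ − sin θ) = 0.7302 m² and P = Dθ/2 = 2.144 m.
Hydraulic radius R = A/P = 0.7302/2.144 = 0.3405 m.
Manning's equation: Q = (1/n) A R^(2/3) S^(1/2) = (1/0.015) × 0.7302 × 0.3405^(2/3) × 0.00042^(1/2) = 0.486 m³/s.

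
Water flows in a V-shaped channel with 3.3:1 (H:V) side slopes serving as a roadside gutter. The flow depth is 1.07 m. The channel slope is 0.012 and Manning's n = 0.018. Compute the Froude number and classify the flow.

For a triangular section with side slope z = 3.3: A = zy² = 3.3×1.07² = 3.778 m²; P = 2y√(1+z²) = 2×1.07×3.448 = 7.379 m.
Hydraulic radius R = A/P = 3.778/7.379 = 0.512 m.
V = (1/n) R^(2/3) √S = (1/0.018) × 0.512^(2/3) × √0.012 = 3.895 m/s. Hydraulic depth D_h = A/T = 3.778/7.062 = 0.535 m.
Froude number Fr = V/√(g·D_h) = 3.895/√(9.81×0.535) = 1.7, which is greater than 1, so the flow is supercritical.

supercritical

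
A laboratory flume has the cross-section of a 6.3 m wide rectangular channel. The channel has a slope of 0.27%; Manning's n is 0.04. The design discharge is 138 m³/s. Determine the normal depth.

y_n = 9.5 m

Manning's equation rearranged: A R^(2/3) = nQ / (1·√S) = 0.04 × 138 / (√0.0027) = 106.2.
At y = 8.39 m: A R^(2/3) = 91.84 — short.
At y = 10.8 m: A R^(2/3) = 123.3 — over.
At y = 9.5 m: A R^(2/3) = 106.3 — matches.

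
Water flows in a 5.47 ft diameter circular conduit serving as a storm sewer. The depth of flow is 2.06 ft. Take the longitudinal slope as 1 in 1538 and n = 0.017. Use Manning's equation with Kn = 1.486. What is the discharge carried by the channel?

For a circular section of diameter D = 5.47 ft at depth y = 2.06 ft, the central angle is θ = 2 arccos(1 − 2y/D) = 2.643 rad. Then A = (D²/8)(θ − sin θ) = 8.095 ft² and P = Dθ/2 = 7.228 ft.
Hydraulic radius R = A/P = 8.095/7.228 = 1.12 ft.
Manning's equation: Q = (1.486/n) A R^(2/3) S^(1/2) = (1.486/0.017) × 8.095 × 1.12^(2/3) × 0.0006502^(1/2) = 19.5 ft³/s.

Q = 19.5 ft³/s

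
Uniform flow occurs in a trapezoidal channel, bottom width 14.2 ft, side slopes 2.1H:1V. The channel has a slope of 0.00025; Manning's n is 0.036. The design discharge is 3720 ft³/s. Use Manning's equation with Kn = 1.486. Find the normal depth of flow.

Manning's equation rearranged: A R^(2/3) = nQ / (1.486·√S) = 0.036 × 3720 / (1.486 × √0.00025) = 5700.
At y = 17.4 ft: A R^(2/3) = 3899 — short.
At y = 24.8 ft: A R^(2/3) = 8941 — over.
At y = 20.5 ft: A R^(2/3) = 5703 — matches.

y_n = 20.5 ft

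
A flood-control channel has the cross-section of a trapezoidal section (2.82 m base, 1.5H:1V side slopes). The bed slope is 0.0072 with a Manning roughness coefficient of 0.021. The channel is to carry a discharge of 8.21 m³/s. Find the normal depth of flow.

y_n = 0.767 m

Manning's equation rearranged: A R^(2/3) = nQ / (1·√S) = 0.021 × 8.21 / (√0.0072) = 2.032.
Trying y = 0.853 m: A R^(2/3) = 2.469 — too large.
Trying y = 0.643 m: A R^(2/3) = 1.478 — too small.
Trying y = 0.767 m: A R^(2/3) = 2.032 — close enough.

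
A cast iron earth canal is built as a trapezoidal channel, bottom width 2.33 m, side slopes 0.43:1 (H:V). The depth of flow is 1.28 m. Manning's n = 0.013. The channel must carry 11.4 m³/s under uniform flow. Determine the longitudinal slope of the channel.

With bottom width b = 2.33 m and side slope z = 0.43: A = (b + zy)y = (2.33 + 0.43×1.28)×1.28 = 3.687 m²; P = b + 2y√(1+z²) = 2.33 + 2×1.28×1.089 = 5.117 m.
Hydraulic radius R = A/P = 3.687/5.117 = 0.7206 m.
From Manning's equation, S = [nQ / (1 A R^(2/3))]² = [0.013 × 11.4 / (1 × 3.687 × 0.7206^(2/3))]² = 0.0025.

S = 0.0025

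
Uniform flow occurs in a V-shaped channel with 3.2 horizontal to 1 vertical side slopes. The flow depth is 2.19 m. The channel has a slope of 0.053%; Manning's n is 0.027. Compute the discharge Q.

For a triangular section with side slope z = 3.2: A = zy² = 3.2×2.19² = 15.35 m²; P = 2y√(1+z²) = 2×2.19×3.353 = 14.68 m.
Hydraulic radius R = A/P = 15.35/14.68 = 1.045 m.
Manning's equation: Q = (1/n) A R^(2/3) S^(1/2) = (1/0.027) × 15.35 × 1.045^(2/3) × 0.00053^(1/2) = 13.5 m³/s.

Q = 13.5 m³/s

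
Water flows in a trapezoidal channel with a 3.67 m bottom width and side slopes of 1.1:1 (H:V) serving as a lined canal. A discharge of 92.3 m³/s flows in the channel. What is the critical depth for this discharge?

At critical depth, Q² T / (g A³) = 1, i.e. A³/T = Q²/g = 92.3²/9.81 = 868.4.
At y = 3.28 m: A³/T = 1250 — too large.
At y = 2.98 m: A³/T = 868 — matches.

y_c = 2.98 m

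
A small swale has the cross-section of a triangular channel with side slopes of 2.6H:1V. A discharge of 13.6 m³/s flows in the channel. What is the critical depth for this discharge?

y_c = 1.41 m

At critical depth, Q² T / (g A³) = 1, i.e. A³/T = Q²/g = 13.6²/9.81 = 18.85.
Trying y = 1.56 m: A³/T = 31.23 — too large.
Trying y = 1.19 m: A³/T = 8.066 — too small.
Trying y = 1.41 m: A³/T = 18.84 — matches.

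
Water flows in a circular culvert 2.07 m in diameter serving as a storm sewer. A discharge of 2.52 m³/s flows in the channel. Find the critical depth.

y_c = 0.744 m

At critical depth, Q² T / (g A³) = 1, i.e. A³/T = Q²/g = 2.52²/9.81 = 0.6473.
Trying y = 0.622 m: A³/T = 0.3247 — short.
Trying y = 0.9 m: A³/T = 1.349 — over.
Trying y = 0.744 m: A³/T = 0.6489 — matches.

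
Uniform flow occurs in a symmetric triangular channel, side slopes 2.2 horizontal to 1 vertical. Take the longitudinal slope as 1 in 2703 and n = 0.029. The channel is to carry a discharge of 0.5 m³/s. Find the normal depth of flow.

y_n = 0.815 m

Manning's equation rearranged: A R^(2/3) = nQ / (1·√S) = 0.029 × 0.5 / (√0.00037) = 0.7539.
Try y = 1.04 m: A R^(2/3) = 1.445 — too large.
Try y = 0.633 m: A R^(2/3) = 0.3846 — too small.
Try y = 0.815 m: A R^(2/3) = 0.7545 — matches.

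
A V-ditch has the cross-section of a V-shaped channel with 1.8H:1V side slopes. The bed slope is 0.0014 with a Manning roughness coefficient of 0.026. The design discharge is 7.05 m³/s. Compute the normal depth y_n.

y_n = 1.79 m

Manning's equation rearranged: A R^(2/3) = nQ / (1·√S) = 0.026 × 7.05 / (√0.0014) = 4.899.
At y = 2.28 m: A R^(2/3) = 9.336 — high.
At y = 1.79 m: A R^(2/3) = 4.897 — matches.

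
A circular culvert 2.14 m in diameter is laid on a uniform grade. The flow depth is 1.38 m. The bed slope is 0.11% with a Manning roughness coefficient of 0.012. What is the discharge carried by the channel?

Q = 4.9 m³/s

For a circular section of diameter D = 2.14 m at depth y = 1.38 m, the central angle is θ = 2 arccos(1 − 2y/D) = 3.729 rad. Then A = (D²/8)(θ − sin θ) = 2.452 m² and P = Dθ/2 = 3.991 m.
Hydraulic radius R = A/P = 2.452/3.991 = 0.6146 m.
Manning's equation: Q = (1/n) A R^(2/3) S^(1/2) = (1/0.012) × 2.452 × 0.6146^(2/3) × 0.0011^(1/2) = 4.9 m³/s.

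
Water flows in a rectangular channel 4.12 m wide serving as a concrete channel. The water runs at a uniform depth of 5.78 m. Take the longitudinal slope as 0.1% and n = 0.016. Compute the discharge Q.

Q = 62.2 m³/s

Flow area A = b·y = 4.12 × 5.78 = 23.81 m². Wetted perimeter P = b + 2y = 4.12 + 2×5.78 = 15.68 m.
Hydraulic radius R = A/P = 23.81/15.68 = 1.519 m.
Manning's equation: Q = (1/n) A R^(2/3) S^(1/2) = (1/0.016) × 23.81 × 1.519^(2/3) × 0.001^(1/2) = 62.2 m³/s.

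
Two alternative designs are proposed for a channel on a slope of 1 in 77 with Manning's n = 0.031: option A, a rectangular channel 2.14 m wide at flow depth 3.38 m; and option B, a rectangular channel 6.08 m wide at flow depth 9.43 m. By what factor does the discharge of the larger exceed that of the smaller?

Channel A: Flow area A = b·y = 2.14 × 3.38 = 7.233 m². Wetted perimeter P = b + 2y = 2.14 + 2×3.38 = 8.9 m. Hydraulic radius R = A/P = 7.233/8.9 = 0.8127 m. Q_A = (1/0.031)·7.233·0.8127^(2/3)·√0.01299 = 23.16 m³/s.
Channel B: Flow area A = b·y = 6.08 × 9.43 = 57.33 m². Wetted perimeter P = b + 2y = 6.08 + 2×9.43 = 24.94 m. Hydraulic radius R = A/P = 57.33/24.94 = 2.299 m. Q_B = (1/0.031)·57.33·2.299^(2/3)·√0.01299 = 367.1 m³/s.
The larger discharge is 367.1 m³/s and the smaller is 23.16 m³/s; the ratio is 15.9.

15.9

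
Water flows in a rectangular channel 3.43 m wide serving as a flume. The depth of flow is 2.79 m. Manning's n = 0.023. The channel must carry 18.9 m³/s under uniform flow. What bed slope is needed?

Flow area A = b·y = 3.43 × 2.79 = 9.57 m². Wetted perimeter P = b + 2y = 3.43 + 2×2.79 = 9.01 m.
Hydraulic radius R = A/P = 9.57/9.01 = 1.062 m.
From Manning's equation, S = [nQ / (1 A R^(2/3))]² = [0.023 × 18.9 / (1 × 9.57 × 1.062^(2/3))]² = 0.0019.

S = 0.0019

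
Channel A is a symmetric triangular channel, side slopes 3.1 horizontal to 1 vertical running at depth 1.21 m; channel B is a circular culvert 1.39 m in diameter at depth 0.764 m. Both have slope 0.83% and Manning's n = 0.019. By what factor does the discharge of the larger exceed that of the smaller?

Channel A: For a triangular section with side slope z = 3.1: A = zy² = 3.1×1.21² = 4.539 m²; P = 2y√(1+z²) = 2×1.21×3.257 = 7.883 m. Hydraulic radius R = A/P = 4.539/7.883 = 0.5758 m. Q_A = (1/0.019)·4.539·0.5758^(2/3)·√0.0083 = 15.06 m³/s.
Channel B: For a circular section of diameter D = 1.39 m at depth y = 0.764 m, the central angle is θ = 2 arccos(1 − 2y/D) = 3.34 rad. Then A = (D²/8)(θ − sin θ) = 0.8545 m² and P = Dθ/2 = 2.322 m. Hydraulic radius R = A/P = 0.8545/2.322 = 0.3681 m. Q_B = (1/0.019)·0.8545·0.3681^(2/3)·√0.0083 = 2.104 m³/s.
The larger discharge is 15.06 m³/s and the smaller is 2.104 m³/s; the ratio is 7.16.

7.16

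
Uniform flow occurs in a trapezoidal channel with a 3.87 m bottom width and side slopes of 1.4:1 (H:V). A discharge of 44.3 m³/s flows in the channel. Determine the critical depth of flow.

At critical depth, Q² T / (g A³) = 1, i.e. A³/T = Q²/g = 44.3²/9.81 = 200.
Try y = 1.64 m: A³/T = 122.2 — low.
Try y = 2.38 m: A³/T = 478.1 — high.
Try y = 1.88 m: A³/T = 200 — close enough.

y_c = 1.88 m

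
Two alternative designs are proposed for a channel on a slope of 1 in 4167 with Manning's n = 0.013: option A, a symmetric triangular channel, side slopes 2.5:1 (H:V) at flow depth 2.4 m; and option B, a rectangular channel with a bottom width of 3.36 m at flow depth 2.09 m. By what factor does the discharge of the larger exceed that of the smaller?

2.31

Channel A: For a triangular section with side slope z = 2.5: A = zy² = 2.5×2.4² = 14.4 m²; P = 2y√(1+z²) = 2×2.4×2.693 = 12.92 m. Hydraulic radius R = A/P = 14.4/12.92 = 1.114 m. Q_A = (1/0.013)·14.4·1.114^(2/3)·√0.00024 = 18.44 m³/s.
Channel B: Flow area A = b·y = 3.36 × 2.09 = 7.022 m². Wetted perimeter P = b + 2y = 3.36 + 2×2.09 = 7.54 m. Hydraulic radius R = A/P = 7.022/7.54 = 0.9314 m. Q_B = (1/0.013)·7.022·0.9314^(2/3)·√0.00024 = 7.981 m³/s.
The larger discharge is 18.44 m³/s and the smaller is 7.981 m³/s; the ratio is 2.31.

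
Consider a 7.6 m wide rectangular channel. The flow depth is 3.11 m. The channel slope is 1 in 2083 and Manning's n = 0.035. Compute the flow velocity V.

Flow area A = b·y = 7.6 × 3.11 = 23.64 m². Wetted perimeter P = b + 2y = 7.6 + 2×3.11 = 13.82 m.
Hydraulic radius R = A/P = 23.64/13.82 = 1.71 m.
From Manning's equation, V = (1/n) R^(2/3) S^(1/2) = (1/0.035) × 1.71^(2/3) × 0.0004801^(1/2) = 0.895 m/s.

V = 0.895 m/s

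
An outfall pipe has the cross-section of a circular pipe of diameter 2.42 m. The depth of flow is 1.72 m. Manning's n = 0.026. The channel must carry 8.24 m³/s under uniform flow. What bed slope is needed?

For a circular section of diameter D = 2.42 m at depth y = 1.72 m, the central angle is θ = 2 arccos(1 − 2y/D) = 4.012 rad. Then A = (D²/8)(θ − sin θ) = 3.496 m² and P = Dθ/2 = 4.854 m.
Hydraulic radius R = A/P = 3.496/4.854 = 0.7203 m.
From Manning's equation, S = [nQ / (1 A R^(2/3))]² = [0.026 × 8.24 / (1 × 3.496 × 0.7203^(2/3))]² = 0.00582.

S = 0.00582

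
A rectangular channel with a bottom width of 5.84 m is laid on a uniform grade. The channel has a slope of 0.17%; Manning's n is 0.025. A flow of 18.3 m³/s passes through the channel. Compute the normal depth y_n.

y_n = 1.78 m

Manning's equation rearranged: A R^(2/3) = nQ / (1·√S) = 0.025 × 18.3 / (√0.0017) = 11.1.
Try y = 2.19 m: A R^(2/3) = 14.85 — over.
Try y = 1.5 m: A R^(2/3) = 8.707 — short.
Try y = 1.78 m: A R^(2/3) = 11.12 — ≈ 11.1.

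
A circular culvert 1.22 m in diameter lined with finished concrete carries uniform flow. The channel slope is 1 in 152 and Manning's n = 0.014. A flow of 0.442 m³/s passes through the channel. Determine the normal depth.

y_n = 0.313 m

Manning's equation rearranged: A R^(2/3) = nQ / (1·√S) = 0.014 × 0.442 / (√0.006579) = 0.07629.
Try y = 0.268 m: A R^(2/3) = 0.05605 — low.
Try y = 0.371 m: A R^(2/3) = 0.1065 — high.
Try y = 0.313 m: A R^(2/3) = 0.07637 — matches.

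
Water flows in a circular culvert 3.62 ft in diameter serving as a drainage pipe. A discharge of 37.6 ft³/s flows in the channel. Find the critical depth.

y_c = 1.88 ft

At critical depth, Q² T / (g A³) = 1, i.e. A³/T = Q²/g = 37.6²/32.2 = 43.91.
Try y = 1.35 ft: A³/T = 12.24 — too small.
Try y = 2.36 ft: A³/T = 104 — too large.
Try y = 1.88 ft: A³/T = 43.52 — ≈ 43.91.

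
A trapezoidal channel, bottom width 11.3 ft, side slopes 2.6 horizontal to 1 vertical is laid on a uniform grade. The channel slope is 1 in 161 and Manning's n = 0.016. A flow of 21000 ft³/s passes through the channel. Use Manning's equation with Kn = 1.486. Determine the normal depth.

Manning's equation rearranged: A R^(2/3) = nQ / (1.486·√S) = 0.016 × 21000 / (1.486 × √0.006211) = 2869.
Try y = 18.4 ft: A R^(2/3) = 4902 — high.
Try y = 10.3 ft: A R^(2/3) = 1253 — low.
Try y = 14.7 ft: A R^(2/3) = 2866 — close enough.

y_n = 14.7 ft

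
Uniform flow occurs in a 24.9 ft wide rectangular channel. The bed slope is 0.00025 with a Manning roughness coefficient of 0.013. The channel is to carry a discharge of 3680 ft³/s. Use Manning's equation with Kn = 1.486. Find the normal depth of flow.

Manning's equation rearranged: A R^(2/3) = nQ / (1.486·√S) = 0.013 × 3680 / (1.486 × √0.00025) = 2036.
Trying y = 24 ft: A R^(2/3) = 2430 — too large.
Trying y = 18.4 ft: A R^(2/3) = 1744 — too small.
Trying y = 20.8 ft: A R^(2/3) = 2035 — matches.

y_n = 20.8 ft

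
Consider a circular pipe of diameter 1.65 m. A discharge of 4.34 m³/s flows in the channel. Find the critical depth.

y_c = 1.06 m

At critical depth, Q² T / (g A³) = 1, i.e. A³/T = Q²/g = 4.34²/9.81 = 1.92.
Trying y = 0.807 m: A³/T = 0.6808 — too small.
Trying y = 1.19 m: A³/T = 3.042 — too large.
Trying y = 1.06 m: A³/T = 1.934 — ≈ 1.92.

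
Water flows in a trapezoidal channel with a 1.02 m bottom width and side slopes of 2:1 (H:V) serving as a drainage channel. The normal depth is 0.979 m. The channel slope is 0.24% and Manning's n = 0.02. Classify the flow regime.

With bottom width b = 1.02 m and side slope z = 2: A = (b + zy)y = (1.02 + 2×0.979)×0.979 = 2.915 m²; P = b + 2y√(1+z²) = 1.02 + 2×0.979×2.236 = 5.398 m.
Hydraulic radius R = A/P = 2.915/5.398 = 0.5401 m.
V = (1/n) R^(2/3) √S = (1/0.02) × 0.5401^(2/3) × √0.0024 = 1.624 m/s. Hydraulic depth D_h = A/T = 2.915/4.936 = 0.5907 m.
Froude number Fr = V/√(g·D_h) = 1.624/√(9.81×0.5907) = 0.675, which is less than 1, so the flow is subcritical.

subcritical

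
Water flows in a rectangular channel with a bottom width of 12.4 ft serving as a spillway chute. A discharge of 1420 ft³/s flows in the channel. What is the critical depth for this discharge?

For a rectangular channel, critical depth y_c = (q²/g)^(1/3) where q = Q/b = 1420/12.4 = 114.5 ft²/s.
So y_c = (114.5²/32.2)^(1/3) = 7.41 ft.

y_c = 7.41 ft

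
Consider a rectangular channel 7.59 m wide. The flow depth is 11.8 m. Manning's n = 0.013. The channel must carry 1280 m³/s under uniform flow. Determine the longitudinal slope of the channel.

Flow area A = b·y = 7.59 × 11.8 = 89.56 m². Wetted perimeter P = b + 2y = 7.59 + 2×11.8 = 31.19 m.
Hydraulic radius R = A/P = 89.56/31.19 = 2.871 m.
From Manning's equation, S = [nQ / (1 A R^(2/3))]² = [0.013 × 1280 / (1 × 89.56 × 2.871^(2/3))]² = 0.00846.

S = 0.00846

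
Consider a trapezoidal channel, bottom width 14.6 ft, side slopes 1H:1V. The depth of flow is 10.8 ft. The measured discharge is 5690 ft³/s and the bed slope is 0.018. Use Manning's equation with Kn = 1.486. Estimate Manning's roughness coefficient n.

With bottom width b = 14.6 ft and side slope z = 1: A = (b + zy)y = (14.6 + 1×10.8)×10.8 = 274.3 ft²; P = b + 2y√(1+z²) = 14.6 + 2×10.8×1.414 = 45.15 ft.
Hydraulic radius R = A/P = 274.3/45.15 = 6.076 ft.
Rearranging Manning's equation: n = (1.486/Q) A R^(2/3) S^(1/2) = (1.486/5690) × 274.3 × 6.076^(2/3) × √0.018 = 0.032.

n = 0.032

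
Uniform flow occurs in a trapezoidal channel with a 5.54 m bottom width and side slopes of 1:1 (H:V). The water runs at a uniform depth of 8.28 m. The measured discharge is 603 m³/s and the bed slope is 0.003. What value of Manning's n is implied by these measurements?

With bottom width b = 5.54 m and side slope z = 1: A = (b + zy)y = (5.54 + 1×8.28)×8.28 = 114.4 m²; P = b + 2y√(1+z²) = 5.54 + 2×8.28×1.414 = 28.96 m.
Hydraulic radius R = A/P = 114.4/28.96 = 3.951 m.
Rearranging Manning's equation: n = (1/Q) A R^(2/3) S^(1/2) = (1/603) × 114.4 × 3.951^(2/3) × √0.003 = 0.026.

n = 0.026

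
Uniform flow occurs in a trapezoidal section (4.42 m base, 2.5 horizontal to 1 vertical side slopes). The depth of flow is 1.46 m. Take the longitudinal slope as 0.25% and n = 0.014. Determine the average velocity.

V = 3.47 m/s

With bottom width b = 4.42 m and side slope z = 2.5: A = (b + zy)y = (4.42 + 2.5×1.46)×1.46 = 11.78 m²; P = b + 2y√(1+z²) = 4.42 + 2×1.46×2.693 = 12.28 m.
Hydraulic radius R = A/P = 11.78/12.28 = 0.9593 m.
From Manning's equation, V = (1/n) R^(2/3) S^(1/2) = (1/0.014) × 0.9593^(2/3) × 0.0025^(1/2) = 3.47 m/s.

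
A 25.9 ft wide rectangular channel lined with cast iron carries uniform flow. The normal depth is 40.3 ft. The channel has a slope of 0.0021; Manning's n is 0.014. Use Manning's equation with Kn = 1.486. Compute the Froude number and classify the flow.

Flow area A = b·y = 25.9 × 40.3 = 1044 ft². Wetted perimeter P = b + 2y = 25.9 + 2×40.3 = 106.5 ft.
Hydraulic radius R = A/P = 1044/106.5 = 9.801 ft.
V = (1.486/n) R^(2/3) √S = (1.486/0.014) × 9.801^(2/3) × √0.0021 = 22.28 ft/s. Hydraulic depth D_h = A/T = 1044/25.9 = 40.3 ft.
Froude number Fr = V/√(g·D_h) = 22.28/√(32.2×40.3) = 0.618, which is less than 1, so the flow is subcritical.

subcritical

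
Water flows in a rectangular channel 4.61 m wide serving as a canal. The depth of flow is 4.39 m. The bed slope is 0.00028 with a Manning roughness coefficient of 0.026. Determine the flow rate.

Q = 17.2 m³/s

Flow area A = b·y = 4.61 × 4.39 = 20.24 m². Wetted perimeter P = b + 2y = 4.61 + 2×4.39 = 13.39 m.
Hydraulic radius R = A/P = 20.24/13.39 = 1.511 m.
Manning's equation: Q = (1/n) A R^(2/3) S^(1/2) = (1/0.026) × 20.24 × 1.511^(2/3) × 0.00028^(1/2) = 17.2 m³/s.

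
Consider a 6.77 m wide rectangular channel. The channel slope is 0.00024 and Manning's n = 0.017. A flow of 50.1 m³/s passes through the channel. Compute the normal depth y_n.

Manning's equation rearranged: A R^(2/3) = nQ / (1·√S) = 0.017 × 50.1 / (√0.00024) = 54.98.
At y = 5.6 m: A R^(2/3) = 62.36 — high.
At y = 5.07 m: A R^(2/3) = 55.03 — ≈ 54.98.

y_n = 5.07 m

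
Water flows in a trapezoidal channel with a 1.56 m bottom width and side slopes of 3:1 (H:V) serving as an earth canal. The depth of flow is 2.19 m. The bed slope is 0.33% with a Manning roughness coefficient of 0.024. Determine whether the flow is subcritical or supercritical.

With bottom width b = 1.56 m and side slope z = 3: A = (b + zy)y = (1.56 + 3×2.19)×2.19 = 17.8 m²; P = b + 2y√(1+z²) = 1.56 + 2×2.19×3.162 = 15.41 m.
Hydraulic radius R = A/P = 17.8/15.41 = 1.155 m.
V = (1/n) R^(2/3) √S = (1/0.024) × 1.155^(2/3) × √0.0033 = 2.635 m/s. Hydraulic depth D_h = A/T = 17.8/14.7 = 1.211 m.
Froude number Fr = V/√(g·D_h) = 2.635/√(9.81×1.211) = 0.765, which is less than 1, so the flow is subcritical.

subcritical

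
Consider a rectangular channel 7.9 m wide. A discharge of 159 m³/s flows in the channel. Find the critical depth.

For a rectangular channel, critical depth y_c = (q²/g)^(1/3) where q = Q/b = 159/7.9 = 20.13 m²/s.
So y_c = (20.13²/9.81)^(1/3) = 3.46 m.

y_c = 3.46 m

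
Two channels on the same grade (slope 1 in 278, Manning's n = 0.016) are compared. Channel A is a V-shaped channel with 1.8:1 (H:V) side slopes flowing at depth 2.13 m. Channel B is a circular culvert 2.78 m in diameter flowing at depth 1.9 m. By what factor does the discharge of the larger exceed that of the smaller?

2.02

Channel A: For a triangular section with side slope z = 1.8: A = zy² = 1.8×2.13² = 8.166 m²; P = 2y√(1+z²) = 2×2.13×2.059 = 8.772 m. Hydraulic radius R = A/P = 8.166/8.772 = 0.931 m. Q_A = (1/0.016)·8.166·0.931^(2/3)·√0.003597 = 29.19 m³/s.
Channel B: For a circular section of diameter D = 2.78 m at depth y = 1.9 m, the central angle is θ = 2 arccos(1 − 2y/D) = 3.893 rad. Then A = (D²/8)(θ − sin θ) = 4.42 m² and P = Dθ/2 = 5.411 m. Hydraulic radius R = A/P = 4.42/5.411 = 0.8169 m. Q_B = (1/0.016)·4.42·0.8169^(2/3)·√0.003597 = 14.48 m³/s.
The larger discharge is 29.19 m³/s and the smaller is 14.48 m³/s; the ratio is 2.02.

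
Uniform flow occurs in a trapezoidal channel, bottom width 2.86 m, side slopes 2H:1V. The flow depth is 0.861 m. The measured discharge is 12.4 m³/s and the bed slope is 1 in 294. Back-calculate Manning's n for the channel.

With bottom width b = 2.86 m and side slope z = 2: A = (b + zy)y = (2.86 + 2×0.861)×0.861 = 3.945 m²; P = b + 2y√(1+z²) = 2.86 + 2×0.861×2.236 = 6.711 m.
Hydraulic radius R = A/P = 3.945/6.711 = 0.5879 m.
Rearranging Manning's equation: n = (1/Q) A R^(2/3) S^(1/2) = (1/12.4) × 3.945 × 0.5879^(2/3) × √0.003401 = 0.013.

n = 0.013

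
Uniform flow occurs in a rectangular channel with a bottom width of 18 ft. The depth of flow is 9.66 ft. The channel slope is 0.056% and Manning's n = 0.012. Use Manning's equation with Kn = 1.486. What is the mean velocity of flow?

Flow area A = b·y = 18 × 9.66 = 173.9 ft². Wetted perimeter P = b + 2y = 18 + 2×9.66 = 37.32 ft.
Hydraulic radius R = A/P = 173.9/37.32 = 4.659 ft.
From Manning's equation, V = (1.486/n) R^(2/3) S^(1/2) = (1.486/0.012) × 4.659^(2/3) × 0.00056^(1/2) = 8.17 ft/s.

V = 8.17 ft/s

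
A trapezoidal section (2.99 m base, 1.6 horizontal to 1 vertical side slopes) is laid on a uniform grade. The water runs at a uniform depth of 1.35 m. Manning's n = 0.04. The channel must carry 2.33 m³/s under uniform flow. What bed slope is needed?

With bottom width b = 2.99 m and side slope z = 1.6: A = (b + zy)y = (2.99 + 1.6×1.35)×1.35 = 6.953 m²; P = b + 2y√(1+z²) = 2.99 + 2×1.35×1.887 = 8.084 m.
Hydraulic radius R = A/P = 6.953/8.084 = 0.86 m.
From Manning's equation, S = [nQ / (1 A R^(2/3))]² = [0.04 × 2.33 / (1 × 6.953 × 0.86^(2/3))]² = 0.00022.

S = 0.00022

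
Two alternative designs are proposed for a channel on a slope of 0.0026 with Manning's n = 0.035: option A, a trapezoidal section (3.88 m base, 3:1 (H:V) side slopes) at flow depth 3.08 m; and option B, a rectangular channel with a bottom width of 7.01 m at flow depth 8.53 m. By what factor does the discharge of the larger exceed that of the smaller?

1.88

Channel A: With bottom width b = 3.88 m and side slope z = 3: A = (b + zy)y = (3.88 + 3×3.08)×3.08 = 40.41 m²; P = b + 2y√(1+z²) = 3.88 + 2×3.08×3.162 = 23.36 m. Hydraulic radius R = A/P = 40.41/23.36 = 1.73 m. Q_A = (1/0.035)·40.41·1.73^(2/3)·√0.0026 = 84.84 m³/s.
Channel B: Flow area A = b·y = 7.01 × 8.53 = 59.8 m². Wetted perimeter P = b + 2y = 7.01 + 2×8.53 = 24.07 m. Hydraulic radius R = A/P = 59.8/24.07 = 2.484 m. Q_B = (1/0.035)·59.8·2.484^(2/3)·√0.0026 = 159.8 m³/s.
The larger discharge is 159.8 m³/s and the smaller is 84.84 m³/s; the ratio is 1.88.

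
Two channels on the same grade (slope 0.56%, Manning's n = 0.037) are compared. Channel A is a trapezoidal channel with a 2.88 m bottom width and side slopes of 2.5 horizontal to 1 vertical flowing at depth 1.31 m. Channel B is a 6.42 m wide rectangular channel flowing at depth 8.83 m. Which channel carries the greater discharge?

channel B

Channel A: With bottom width b = 2.88 m and side slope z = 2.5: A = (b + zy)y = (2.88 + 2.5×1.31)×1.31 = 8.063 m²; P = b + 2y√(1+z²) = 2.88 + 2×1.31×2.693 = 9.935 m. Hydraulic radius R = A/P = 8.063/9.935 = 0.8116 m. Q_A = (1/0.037)·8.063·0.8116^(2/3)·√0.0056 = 14.19 m³/s.
Channel B: Flow area A = b·y = 6.42 × 8.83 = 56.69 m². Wetted perimeter P = b + 2y = 6.42 + 2×8.83 = 24.08 m. Hydraulic radius R = A/P = 56.69/24.08 = 2.354 m. Q_B = (1/0.037)·56.69·2.354^(2/3)·√0.0056 = 202.9 m³/s.
Q_A = 14.19 m³/s vs Q_B = 202.9 m³/s, so channel B carries more.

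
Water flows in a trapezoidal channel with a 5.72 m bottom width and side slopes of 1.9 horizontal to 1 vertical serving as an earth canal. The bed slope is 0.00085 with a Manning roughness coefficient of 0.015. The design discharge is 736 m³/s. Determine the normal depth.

Manning's equation rearranged: A R^(2/3) = nQ / (1·√S) = 0.015 × 736 / (√0.00085) = 378.7.
At y = 5.99 m: A R^(2/3) = 225.1 — low.
At y = 8.18 m: A R^(2/3) = 456.9 — high.
At y = 7.54 m: A R^(2/3) = 378.8 — close enough.

y_n = 7.54 m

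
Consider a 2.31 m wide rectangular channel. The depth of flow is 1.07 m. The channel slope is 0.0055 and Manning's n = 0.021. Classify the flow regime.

subcritical

Flow area A = b·y = 2.31 × 1.07 = 2.472 m². Wetted perimeter P = b + 2y = 2.31 + 2×1.07 = 4.45 m.
Hydraulic radius R = A/P = 2.472/4.45 = 0.5554 m.
V = (1/n) R^(2/3) √S = (1/0.021) × 0.5554^(2/3) × √0.0055 = 2.386 m/s. Hydraulic depth D_h = A/T = 2.472/2.31 = 1.07 m.
Froude number Fr = V/√(g·D_h) = 2.386/√(9.81×1.07) = 0.737, which is less than 1, so the flow is subcritical.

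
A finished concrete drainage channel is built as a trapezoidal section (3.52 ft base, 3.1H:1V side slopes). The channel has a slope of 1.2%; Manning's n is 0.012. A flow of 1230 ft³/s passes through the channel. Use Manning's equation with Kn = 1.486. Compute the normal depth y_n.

y_n = 3.74 ft

Manning's equation rearranged: A R^(2/3) = nQ / (1.486·√S) = 0.012 × 1230 / (1.486 × √0.012) = 90.67.
Try y = 3.02 ft: A R^(2/3) = 54.92 — short.
Try y = 4.13 ft: A R^(2/3) = 114.6 — over.
Try y = 3.74 ft: A R^(2/3) = 90.54 — close enough.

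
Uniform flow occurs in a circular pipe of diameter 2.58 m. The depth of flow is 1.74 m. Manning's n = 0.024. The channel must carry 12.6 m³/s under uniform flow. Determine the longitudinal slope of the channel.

S = 0.00946

For a circular section of diameter D = 2.58 m at depth y = 1.74 m, the central angle is θ = 2 arccos(1 − 2y/D) = 3.854 rad. Then A = (D²/8)(θ − sin θ) = 3.751 m² and P = Dθ/2 = 4.972 m.
Hydraulic radius R = A/P = 3.751/4.972 = 0.7544 m.
From Manning's equation, S = [nQ / (1 A R^(2/3))]² = [0.024 × 12.6 / (1 × 3.751 × 0.7544^(2/3))]² = 0.00946.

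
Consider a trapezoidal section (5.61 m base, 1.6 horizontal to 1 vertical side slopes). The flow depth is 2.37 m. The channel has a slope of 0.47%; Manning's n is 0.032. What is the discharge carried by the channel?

With bottom width b = 5.61 m and side slope z = 1.6: A = (b + zy)y = (5.61 + 1.6×2.37)×2.37 = 22.28 m²; P = b + 2y√(1+z²) = 5.61 + 2×2.37×1.887 = 14.55 m.
Hydraulic radius R = A/P = 22.28/14.55 = 1.531 m.
Manning's equation: Q = (1/n) A R^(2/3) S^(1/2) = (1/0.032) × 22.28 × 1.531^(2/3) × 0.0047^(1/2) = 63.4 m³/s.

Q = 63.4 m³/s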